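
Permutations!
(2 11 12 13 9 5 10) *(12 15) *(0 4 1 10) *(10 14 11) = (0 4 1 14 11 15 12 13 9 5)(2 10) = [4, 14, 10, 3, 1, 0, 6, 7, 8, 5, 2, 15, 13, 9, 11, 12]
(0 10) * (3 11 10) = (0 3 11 10) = [3, 1, 2, 11, 4, 5, 6, 7, 8, 9, 0, 10]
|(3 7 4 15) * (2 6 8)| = |(2 6 8)(3 7 4 15)| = 12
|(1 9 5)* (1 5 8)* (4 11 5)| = 3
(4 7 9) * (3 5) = [0, 1, 2, 5, 7, 3, 6, 9, 8, 4] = (3 5)(4 7 9)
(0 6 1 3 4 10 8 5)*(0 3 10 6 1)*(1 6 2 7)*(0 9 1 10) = (0 6 9 1)(2 7 10 8 5 3 4) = [6, 0, 7, 4, 2, 3, 9, 10, 5, 1, 8]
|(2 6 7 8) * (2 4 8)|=6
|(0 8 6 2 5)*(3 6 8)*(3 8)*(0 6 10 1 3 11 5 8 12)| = 30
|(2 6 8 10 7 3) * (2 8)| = |(2 6)(3 8 10 7)| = 4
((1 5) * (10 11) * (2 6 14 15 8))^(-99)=(1 5)(2 6 14 15 8)(10 11)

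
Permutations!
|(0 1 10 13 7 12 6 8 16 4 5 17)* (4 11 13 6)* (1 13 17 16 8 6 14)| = |(0 13 7 12 4 5 16 11 17)(1 10 14)| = 9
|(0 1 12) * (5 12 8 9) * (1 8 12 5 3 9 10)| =|(0 8 10 1 12)(3 9)| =10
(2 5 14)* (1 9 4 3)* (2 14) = (14)(1 9 4 3)(2 5) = [0, 9, 5, 1, 3, 2, 6, 7, 8, 4, 10, 11, 12, 13, 14]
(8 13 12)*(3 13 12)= (3 13)(8 12)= [0, 1, 2, 13, 4, 5, 6, 7, 12, 9, 10, 11, 8, 3]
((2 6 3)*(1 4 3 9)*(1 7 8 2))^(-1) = (1 3 4)(2 8 7 9 6)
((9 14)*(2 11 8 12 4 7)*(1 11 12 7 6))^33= (1 11 8 7 2 12 4 6)(9 14)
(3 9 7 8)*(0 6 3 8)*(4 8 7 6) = (0 4 8 7)(3 9 6) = [4, 1, 2, 9, 8, 5, 3, 0, 7, 6]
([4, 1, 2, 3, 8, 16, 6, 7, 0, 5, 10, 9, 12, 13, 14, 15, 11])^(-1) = (0 8 4)(5 9 11 16)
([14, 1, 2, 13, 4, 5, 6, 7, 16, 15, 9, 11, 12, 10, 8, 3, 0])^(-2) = [8, 1, 2, 9, 4, 5, 6, 7, 0, 13, 3, 11, 12, 15, 16, 10, 14]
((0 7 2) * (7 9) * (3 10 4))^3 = ((0 9 7 2)(3 10 4))^3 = (10)(0 2 7 9)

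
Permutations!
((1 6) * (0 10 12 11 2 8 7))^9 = (0 12 2 7 10 11 8)(1 6)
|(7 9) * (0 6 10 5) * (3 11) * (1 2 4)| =|(0 6 10 5)(1 2 4)(3 11)(7 9)| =12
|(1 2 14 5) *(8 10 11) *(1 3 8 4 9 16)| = 11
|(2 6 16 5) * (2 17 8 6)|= |(5 17 8 6 16)|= 5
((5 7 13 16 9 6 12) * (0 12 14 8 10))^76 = (0 10 8 14 6 9 16 13 7 5 12)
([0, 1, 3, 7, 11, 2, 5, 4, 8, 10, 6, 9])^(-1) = (2 5 6 10 9 11 4 7 3)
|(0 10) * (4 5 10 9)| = |(0 9 4 5 10)| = 5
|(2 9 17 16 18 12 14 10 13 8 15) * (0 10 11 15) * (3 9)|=20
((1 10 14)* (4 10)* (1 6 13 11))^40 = (1 13 14 4 11 6 10)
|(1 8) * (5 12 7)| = 6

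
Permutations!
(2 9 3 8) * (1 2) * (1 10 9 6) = (1 2 6)(3 8 10 9) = [0, 2, 6, 8, 4, 5, 1, 7, 10, 3, 9]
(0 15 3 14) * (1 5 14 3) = (0 15 1 5 14) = [15, 5, 2, 3, 4, 14, 6, 7, 8, 9, 10, 11, 12, 13, 0, 1]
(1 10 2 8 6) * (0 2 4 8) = (0 2)(1 10 4 8 6) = [2, 10, 0, 3, 8, 5, 1, 7, 6, 9, 4]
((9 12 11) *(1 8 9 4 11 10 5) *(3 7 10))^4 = ((1 8 9 12 3 7 10 5)(4 11))^4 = (1 3)(5 12)(7 8)(9 10)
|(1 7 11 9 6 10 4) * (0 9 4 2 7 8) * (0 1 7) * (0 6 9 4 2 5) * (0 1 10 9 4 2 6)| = 20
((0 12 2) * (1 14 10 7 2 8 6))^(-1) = (0 2 7 10 14 1 6 8 12) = ((0 12 8 6 1 14 10 7 2))^(-1)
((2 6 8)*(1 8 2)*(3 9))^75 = ((1 8)(2 6)(3 9))^75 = (1 8)(2 6)(3 9)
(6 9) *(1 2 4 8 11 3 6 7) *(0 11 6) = [11, 2, 4, 0, 8, 5, 9, 1, 6, 7, 10, 3] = (0 11 3)(1 2 4 8 6 9 7)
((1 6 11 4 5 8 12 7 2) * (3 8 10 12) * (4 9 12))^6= ((1 6 11 9 12 7 2)(3 8)(4 5 10))^6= (1 2 7 12 9 11 6)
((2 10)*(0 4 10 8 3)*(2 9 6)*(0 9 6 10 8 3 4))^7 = (2 9 6 3 10)(4 8) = ((2 3 9 10 6)(4 8))^7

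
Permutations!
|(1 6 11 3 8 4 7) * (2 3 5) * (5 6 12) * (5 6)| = 10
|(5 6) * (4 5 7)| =4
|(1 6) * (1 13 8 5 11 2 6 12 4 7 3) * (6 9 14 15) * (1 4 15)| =33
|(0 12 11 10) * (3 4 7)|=|(0 12 11 10)(3 4 7)|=12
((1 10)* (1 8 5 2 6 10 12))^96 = ((1 12)(2 6 10 8 5))^96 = (12)(2 6 10 8 5)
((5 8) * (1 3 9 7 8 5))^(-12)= (1 7 3 8 9)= ((1 3 9 7 8))^(-12)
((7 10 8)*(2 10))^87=(2 7 8 10)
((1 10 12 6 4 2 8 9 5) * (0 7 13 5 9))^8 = (0 4 10 13 8 6 1 7 2 12 5)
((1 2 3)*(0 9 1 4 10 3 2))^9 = (10)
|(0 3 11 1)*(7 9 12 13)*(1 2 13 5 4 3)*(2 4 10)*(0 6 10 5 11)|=12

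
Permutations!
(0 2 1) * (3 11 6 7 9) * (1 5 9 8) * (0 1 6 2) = (2 5 9 3 11)(6 7 8) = [0, 1, 5, 11, 4, 9, 7, 8, 6, 3, 10, 2]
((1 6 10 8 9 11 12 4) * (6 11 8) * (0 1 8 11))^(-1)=(0 1)(4 12 11 9 8)(6 10)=((0 1)(4 8 9 11 12)(6 10))^(-1)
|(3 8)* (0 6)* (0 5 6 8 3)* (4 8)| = |(0 4 8)(5 6)| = 6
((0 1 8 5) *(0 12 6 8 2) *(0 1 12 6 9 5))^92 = (0 9 6)(5 8 12)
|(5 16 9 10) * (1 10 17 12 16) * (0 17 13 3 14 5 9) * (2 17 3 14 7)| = |(0 3 7 2 17 12 16)(1 10 9 13 14 5)| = 42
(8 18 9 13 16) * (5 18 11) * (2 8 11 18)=(2 8 18 9 13 16 11 5)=[0, 1, 8, 3, 4, 2, 6, 7, 18, 13, 10, 5, 12, 16, 14, 15, 11, 17, 9]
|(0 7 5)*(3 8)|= |(0 7 5)(3 8)|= 6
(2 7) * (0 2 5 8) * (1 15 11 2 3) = (0 3 1 15 11 2 7 5 8) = [3, 15, 7, 1, 4, 8, 6, 5, 0, 9, 10, 2, 12, 13, 14, 11]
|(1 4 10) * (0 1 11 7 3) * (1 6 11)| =|(0 6 11 7 3)(1 4 10)| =15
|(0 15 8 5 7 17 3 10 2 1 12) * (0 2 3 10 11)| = |(0 15 8 5 7 17 10 3 11)(1 12 2)| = 9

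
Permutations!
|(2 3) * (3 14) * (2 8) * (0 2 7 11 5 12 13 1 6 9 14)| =22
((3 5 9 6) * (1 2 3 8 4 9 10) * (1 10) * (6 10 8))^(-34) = ((1 2 3 5)(4 9 10 8))^(-34) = (1 3)(2 5)(4 10)(8 9)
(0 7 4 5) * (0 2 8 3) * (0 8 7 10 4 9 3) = (0 10 4 5 2 7 9 3 8) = [10, 1, 7, 8, 5, 2, 6, 9, 0, 3, 4]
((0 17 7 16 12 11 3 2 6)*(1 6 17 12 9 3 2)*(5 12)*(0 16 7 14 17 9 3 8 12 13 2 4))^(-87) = ((0 5 13 2 9 8 12 11 4)(1 6 16 3)(14 17))^(-87) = (0 2 12)(1 6 16 3)(4 13 8)(5 9 11)(14 17)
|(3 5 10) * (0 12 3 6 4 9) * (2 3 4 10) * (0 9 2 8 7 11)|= 18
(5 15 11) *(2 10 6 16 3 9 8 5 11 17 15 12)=(2 10 6 16 3 9 8 5 12)(15 17)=[0, 1, 10, 9, 4, 12, 16, 7, 5, 8, 6, 11, 2, 13, 14, 17, 3, 15]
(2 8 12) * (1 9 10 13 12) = (1 9 10 13 12 2 8) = [0, 9, 8, 3, 4, 5, 6, 7, 1, 10, 13, 11, 2, 12]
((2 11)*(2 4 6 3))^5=((2 11 4 6 3))^5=(11)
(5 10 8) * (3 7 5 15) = (3 7 5 10 8 15) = [0, 1, 2, 7, 4, 10, 6, 5, 15, 9, 8, 11, 12, 13, 14, 3]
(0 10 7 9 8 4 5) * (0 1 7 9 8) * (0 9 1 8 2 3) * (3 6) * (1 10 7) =(10)(0 7 2 6 3)(4 5 8) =[7, 1, 6, 0, 5, 8, 3, 2, 4, 9, 10]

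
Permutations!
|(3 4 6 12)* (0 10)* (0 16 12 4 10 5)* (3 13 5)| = 14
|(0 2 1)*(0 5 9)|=5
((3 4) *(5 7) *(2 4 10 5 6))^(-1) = (2 6 7 5 10 3 4)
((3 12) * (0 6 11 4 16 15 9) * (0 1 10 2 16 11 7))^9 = ((0 6 7)(1 10 2 16 15 9)(3 12)(4 11))^9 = (1 16)(2 9)(3 12)(4 11)(10 15)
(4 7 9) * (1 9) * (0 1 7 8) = (0 1 9 4 8) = [1, 9, 2, 3, 8, 5, 6, 7, 0, 4]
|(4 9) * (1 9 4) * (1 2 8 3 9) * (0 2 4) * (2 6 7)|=8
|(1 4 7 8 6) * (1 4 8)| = 5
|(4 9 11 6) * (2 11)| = |(2 11 6 4 9)| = 5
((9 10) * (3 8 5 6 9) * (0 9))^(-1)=(0 6 5 8 3 10 9)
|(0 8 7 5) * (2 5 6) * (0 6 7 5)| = 5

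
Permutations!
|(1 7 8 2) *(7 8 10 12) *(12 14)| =12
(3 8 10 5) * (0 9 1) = (0 9 1)(3 8 10 5) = [9, 0, 2, 8, 4, 3, 6, 7, 10, 1, 5]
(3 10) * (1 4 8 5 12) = [0, 4, 2, 10, 8, 12, 6, 7, 5, 9, 3, 11, 1] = (1 4 8 5 12)(3 10)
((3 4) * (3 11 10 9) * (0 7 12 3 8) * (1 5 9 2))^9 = (0 5 10 3)(1 11 12 8)(2 4 7 9)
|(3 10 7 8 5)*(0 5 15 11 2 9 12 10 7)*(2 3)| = 30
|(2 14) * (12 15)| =|(2 14)(12 15)| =2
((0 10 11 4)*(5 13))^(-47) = (0 10 11 4)(5 13)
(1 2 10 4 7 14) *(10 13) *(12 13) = (1 2 12 13 10 4 7 14) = [0, 2, 12, 3, 7, 5, 6, 14, 8, 9, 4, 11, 13, 10, 1]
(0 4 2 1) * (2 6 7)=(0 4 6 7 2 1)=[4, 0, 1, 3, 6, 5, 7, 2]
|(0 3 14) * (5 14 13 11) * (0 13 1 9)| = 4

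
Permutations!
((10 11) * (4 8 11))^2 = ((4 8 11 10))^2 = (4 11)(8 10)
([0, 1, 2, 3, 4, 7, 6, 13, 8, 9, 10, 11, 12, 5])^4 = [0, 1, 2, 3, 4, 7, 6, 13, 8, 9, 10, 11, 12, 5]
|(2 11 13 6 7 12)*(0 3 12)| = |(0 3 12 2 11 13 6 7)| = 8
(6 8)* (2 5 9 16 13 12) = (2 5 9 16 13 12)(6 8) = [0, 1, 5, 3, 4, 9, 8, 7, 6, 16, 10, 11, 2, 12, 14, 15, 13]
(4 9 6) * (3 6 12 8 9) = (3 6 4)(8 9 12) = [0, 1, 2, 6, 3, 5, 4, 7, 9, 12, 10, 11, 8]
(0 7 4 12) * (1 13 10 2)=(0 7 4 12)(1 13 10 2)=[7, 13, 1, 3, 12, 5, 6, 4, 8, 9, 2, 11, 0, 10]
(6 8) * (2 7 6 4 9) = [0, 1, 7, 3, 9, 5, 8, 6, 4, 2] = (2 7 6 8 4 9)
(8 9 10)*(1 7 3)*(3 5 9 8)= (1 7 5 9 10 3)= [0, 7, 2, 1, 4, 9, 6, 5, 8, 10, 3]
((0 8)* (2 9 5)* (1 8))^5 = (0 8 1)(2 5 9)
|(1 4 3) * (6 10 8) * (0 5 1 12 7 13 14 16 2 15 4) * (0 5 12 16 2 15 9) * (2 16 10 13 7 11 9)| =|(0 12 11 9)(1 5)(3 10 8 6 13 14 16 15 4)| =36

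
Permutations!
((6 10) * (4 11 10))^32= (11)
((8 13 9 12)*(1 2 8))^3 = (1 13)(2 9)(8 12)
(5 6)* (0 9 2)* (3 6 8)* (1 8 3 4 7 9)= (0 1 8 4 7 9 2)(3 6 5)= [1, 8, 0, 6, 7, 3, 5, 9, 4, 2]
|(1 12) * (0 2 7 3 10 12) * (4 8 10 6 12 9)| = 28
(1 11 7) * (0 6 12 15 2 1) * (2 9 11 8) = (0 6 12 15 9 11 7)(1 8 2) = [6, 8, 1, 3, 4, 5, 12, 0, 2, 11, 10, 7, 15, 13, 14, 9]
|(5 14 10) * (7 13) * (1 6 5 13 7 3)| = |(1 6 5 14 10 13 3)| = 7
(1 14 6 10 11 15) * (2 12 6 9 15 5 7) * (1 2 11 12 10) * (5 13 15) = [0, 14, 10, 3, 4, 7, 1, 11, 8, 5, 12, 13, 6, 15, 9, 2] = (1 14 9 5 7 11 13 15 2 10 12 6)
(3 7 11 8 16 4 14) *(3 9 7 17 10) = (3 17 10)(4 14 9 7 11 8 16) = [0, 1, 2, 17, 14, 5, 6, 11, 16, 7, 3, 8, 12, 13, 9, 15, 4, 10]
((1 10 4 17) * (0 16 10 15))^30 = ((0 16 10 4 17 1 15))^30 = (0 10 17 15 16 4 1)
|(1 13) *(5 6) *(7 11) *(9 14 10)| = 6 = |(1 13)(5 6)(7 11)(9 14 10)|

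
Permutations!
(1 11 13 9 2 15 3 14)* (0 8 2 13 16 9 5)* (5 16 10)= (0 8 2 15 3 14 1 11 10 5)(9 13 16)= [8, 11, 15, 14, 4, 0, 6, 7, 2, 13, 5, 10, 12, 16, 1, 3, 9]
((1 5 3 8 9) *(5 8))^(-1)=((1 8 9)(3 5))^(-1)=(1 9 8)(3 5)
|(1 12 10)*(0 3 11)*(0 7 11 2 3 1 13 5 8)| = 14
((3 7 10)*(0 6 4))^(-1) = (0 4 6)(3 10 7)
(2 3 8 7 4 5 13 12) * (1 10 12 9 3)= (1 10 12 2)(3 8 7 4 5 13 9)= [0, 10, 1, 8, 5, 13, 6, 4, 7, 3, 12, 11, 2, 9]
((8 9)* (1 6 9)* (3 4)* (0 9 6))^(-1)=(0 1 8 9)(3 4)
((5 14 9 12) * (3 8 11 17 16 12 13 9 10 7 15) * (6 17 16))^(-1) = (3 15 7 10 14 5 12 16 11 8)(6 17)(9 13)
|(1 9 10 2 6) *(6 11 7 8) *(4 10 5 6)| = 12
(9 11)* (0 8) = (0 8)(9 11) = [8, 1, 2, 3, 4, 5, 6, 7, 0, 11, 10, 9]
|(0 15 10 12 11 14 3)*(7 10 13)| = 9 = |(0 15 13 7 10 12 11 14 3)|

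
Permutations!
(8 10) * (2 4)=(2 4)(8 10)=[0, 1, 4, 3, 2, 5, 6, 7, 10, 9, 8]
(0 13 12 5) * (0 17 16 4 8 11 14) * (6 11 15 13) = (0 6 11 14)(4 8 15 13 12 5 17 16) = [6, 1, 2, 3, 8, 17, 11, 7, 15, 9, 10, 14, 5, 12, 0, 13, 4, 16]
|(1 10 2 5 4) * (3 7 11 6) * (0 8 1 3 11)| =|(0 8 1 10 2 5 4 3 7)(6 11)| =18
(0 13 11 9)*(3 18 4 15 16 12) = (0 13 11 9)(3 18 4 15 16 12) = [13, 1, 2, 18, 15, 5, 6, 7, 8, 0, 10, 9, 3, 11, 14, 16, 12, 17, 4]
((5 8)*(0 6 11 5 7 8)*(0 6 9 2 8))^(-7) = (0 8 9 7 2)(5 11 6)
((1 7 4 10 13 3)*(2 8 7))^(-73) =(1 3 13 10 4 7 8 2)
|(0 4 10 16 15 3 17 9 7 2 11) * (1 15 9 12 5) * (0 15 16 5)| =|(0 4 10 5 1 16 9 7 2 11 15 3 17 12)| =14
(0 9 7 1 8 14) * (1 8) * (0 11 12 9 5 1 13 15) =(0 5 1 13 15)(7 8 14 11 12 9) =[5, 13, 2, 3, 4, 1, 6, 8, 14, 7, 10, 12, 9, 15, 11, 0]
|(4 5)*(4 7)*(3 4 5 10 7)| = 5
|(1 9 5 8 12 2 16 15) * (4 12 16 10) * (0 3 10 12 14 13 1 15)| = |(0 3 10 4 14 13 1 9 5 8 16)(2 12)| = 22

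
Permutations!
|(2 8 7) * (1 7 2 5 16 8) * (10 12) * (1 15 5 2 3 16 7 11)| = 12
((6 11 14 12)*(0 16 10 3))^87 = (0 3 10 16)(6 12 14 11)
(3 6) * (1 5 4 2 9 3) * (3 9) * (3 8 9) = (1 5 4 2 8 9 3 6) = [0, 5, 8, 6, 2, 4, 1, 7, 9, 3]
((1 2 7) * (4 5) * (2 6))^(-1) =((1 6 2 7)(4 5))^(-1) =(1 7 2 6)(4 5)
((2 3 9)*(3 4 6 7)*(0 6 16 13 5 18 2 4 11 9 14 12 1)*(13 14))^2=(0 7 13 18 11 4 14 1 6 3 5 2 9 16 12)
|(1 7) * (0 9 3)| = 6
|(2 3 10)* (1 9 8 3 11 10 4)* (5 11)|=20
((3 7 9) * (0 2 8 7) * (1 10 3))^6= (0 10 9 8)(1 7 2 3)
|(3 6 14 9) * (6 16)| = 5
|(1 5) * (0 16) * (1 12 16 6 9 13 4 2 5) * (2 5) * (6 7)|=9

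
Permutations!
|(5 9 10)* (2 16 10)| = |(2 16 10 5 9)| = 5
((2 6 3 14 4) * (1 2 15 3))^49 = ((1 2 6)(3 14 4 15))^49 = (1 2 6)(3 14 4 15)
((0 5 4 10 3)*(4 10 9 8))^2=((0 5 10 3)(4 9 8))^2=(0 10)(3 5)(4 8 9)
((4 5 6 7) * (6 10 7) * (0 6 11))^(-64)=(0 11 6)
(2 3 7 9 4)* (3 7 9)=(2 7 3 9 4)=[0, 1, 7, 9, 2, 5, 6, 3, 8, 4]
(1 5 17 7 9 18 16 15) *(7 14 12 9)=(1 5 17 14 12 9 18 16 15)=[0, 5, 2, 3, 4, 17, 6, 7, 8, 18, 10, 11, 9, 13, 12, 1, 15, 14, 16]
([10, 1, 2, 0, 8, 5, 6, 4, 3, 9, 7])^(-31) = (0 3 8 4 7 10)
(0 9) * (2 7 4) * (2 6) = [9, 1, 7, 3, 6, 5, 2, 4, 8, 0] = (0 9)(2 7 4 6)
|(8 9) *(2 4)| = |(2 4)(8 9)| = 2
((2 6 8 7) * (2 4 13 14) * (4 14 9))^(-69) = (2 6 8 7 14)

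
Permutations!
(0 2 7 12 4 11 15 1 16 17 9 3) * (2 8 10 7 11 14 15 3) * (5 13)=[8, 16, 11, 0, 14, 13, 6, 12, 10, 2, 7, 3, 4, 5, 15, 1, 17, 9]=(0 8 10 7 12 4 14 15 1 16 17 9 2 11 3)(5 13)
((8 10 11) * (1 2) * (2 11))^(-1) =(1 2 10 8 11)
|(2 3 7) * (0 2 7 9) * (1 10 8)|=|(0 2 3 9)(1 10 8)|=12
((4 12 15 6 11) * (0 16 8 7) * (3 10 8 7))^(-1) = ((0 16 7)(3 10 8)(4 12 15 6 11))^(-1) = (0 7 16)(3 8 10)(4 11 6 15 12)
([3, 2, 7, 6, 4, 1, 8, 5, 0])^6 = [6, 7, 5, 8, 4, 2, 0, 1, 3]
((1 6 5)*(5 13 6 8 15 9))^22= ((1 8 15 9 5)(6 13))^22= (1 15 5 8 9)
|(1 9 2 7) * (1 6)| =|(1 9 2 7 6)| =5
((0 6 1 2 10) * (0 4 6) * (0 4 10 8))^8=(10)(0 6 2)(1 8 4)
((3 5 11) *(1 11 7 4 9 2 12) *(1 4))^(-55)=((1 11 3 5 7)(2 12 4 9))^(-55)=(2 12 4 9)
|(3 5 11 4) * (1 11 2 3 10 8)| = |(1 11 4 10 8)(2 3 5)| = 15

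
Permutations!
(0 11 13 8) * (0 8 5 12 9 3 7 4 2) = (0 11 13 5 12 9 3 7 4 2) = [11, 1, 0, 7, 2, 12, 6, 4, 8, 3, 10, 13, 9, 5]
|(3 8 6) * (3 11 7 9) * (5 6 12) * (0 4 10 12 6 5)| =|(0 4 10 12)(3 8 6 11 7 9)| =12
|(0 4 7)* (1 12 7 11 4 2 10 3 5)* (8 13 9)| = |(0 2 10 3 5 1 12 7)(4 11)(8 13 9)| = 24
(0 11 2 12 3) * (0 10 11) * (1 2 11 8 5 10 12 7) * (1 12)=(1 2 7 12 3)(5 10 8)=[0, 2, 7, 1, 4, 10, 6, 12, 5, 9, 8, 11, 3]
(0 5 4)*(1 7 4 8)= (0 5 8 1 7 4)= [5, 7, 2, 3, 0, 8, 6, 4, 1]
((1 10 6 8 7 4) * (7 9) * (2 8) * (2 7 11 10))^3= ((1 2 8 9 11 10 6 7 4))^3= (1 9 6)(2 11 7)(4 8 10)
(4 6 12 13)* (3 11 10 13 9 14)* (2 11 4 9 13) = (2 11 10)(3 4 6 12 13 9 14) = [0, 1, 11, 4, 6, 5, 12, 7, 8, 14, 2, 10, 13, 9, 3]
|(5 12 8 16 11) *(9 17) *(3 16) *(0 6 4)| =6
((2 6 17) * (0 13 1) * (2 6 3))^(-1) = (0 1 13)(2 3)(6 17)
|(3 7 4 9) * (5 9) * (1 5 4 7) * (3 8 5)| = 6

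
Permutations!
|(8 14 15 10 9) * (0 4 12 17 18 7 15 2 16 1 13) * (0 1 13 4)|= |(1 4 12 17 18 7 15 10 9 8 14 2 16 13)|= 14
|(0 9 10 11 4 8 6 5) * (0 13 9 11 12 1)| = 11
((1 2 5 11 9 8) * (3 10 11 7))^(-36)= (11)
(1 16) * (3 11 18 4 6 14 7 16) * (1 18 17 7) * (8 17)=(1 3 11 8 17 7 16 18 4 6 14)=[0, 3, 2, 11, 6, 5, 14, 16, 17, 9, 10, 8, 12, 13, 1, 15, 18, 7, 4]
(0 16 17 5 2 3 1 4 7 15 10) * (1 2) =[16, 4, 3, 2, 7, 1, 6, 15, 8, 9, 0, 11, 12, 13, 14, 10, 17, 5] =(0 16 17 5 1 4 7 15 10)(2 3)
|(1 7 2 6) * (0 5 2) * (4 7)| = |(0 5 2 6 1 4 7)| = 7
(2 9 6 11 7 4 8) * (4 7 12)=(2 9 6 11 12 4 8)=[0, 1, 9, 3, 8, 5, 11, 7, 2, 6, 10, 12, 4]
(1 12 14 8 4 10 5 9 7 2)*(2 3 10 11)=[0, 12, 1, 10, 11, 9, 6, 3, 4, 7, 5, 2, 14, 13, 8]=(1 12 14 8 4 11 2)(3 10 5 9 7)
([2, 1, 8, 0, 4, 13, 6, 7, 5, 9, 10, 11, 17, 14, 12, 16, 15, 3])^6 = [12, 1, 17, 14, 4, 0, 6, 7, 3, 9, 10, 11, 5, 2, 8, 15, 16, 13]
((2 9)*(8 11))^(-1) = ((2 9)(8 11))^(-1) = (2 9)(8 11)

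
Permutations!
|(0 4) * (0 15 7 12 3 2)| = |(0 4 15 7 12 3 2)| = 7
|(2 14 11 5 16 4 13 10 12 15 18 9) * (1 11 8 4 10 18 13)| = |(1 11 5 16 10 12 15 13 18 9 2 14 8 4)| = 14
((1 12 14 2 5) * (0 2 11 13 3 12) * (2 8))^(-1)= ((0 8 2 5 1)(3 12 14 11 13))^(-1)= (0 1 5 2 8)(3 13 11 14 12)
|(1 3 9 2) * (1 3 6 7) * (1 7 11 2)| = |(1 6 11 2 3 9)| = 6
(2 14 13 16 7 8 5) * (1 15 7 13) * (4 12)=(1 15 7 8 5 2 14)(4 12)(13 16)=[0, 15, 14, 3, 12, 2, 6, 8, 5, 9, 10, 11, 4, 16, 1, 7, 13]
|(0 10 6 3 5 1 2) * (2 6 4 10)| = |(0 2)(1 6 3 5)(4 10)| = 4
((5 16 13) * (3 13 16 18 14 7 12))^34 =(3 12 7 14 18 5 13)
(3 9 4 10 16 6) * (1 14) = (1 14)(3 9 4 10 16 6) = [0, 14, 2, 9, 10, 5, 3, 7, 8, 4, 16, 11, 12, 13, 1, 15, 6]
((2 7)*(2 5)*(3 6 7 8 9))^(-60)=(2 3 5 9 7 8 6)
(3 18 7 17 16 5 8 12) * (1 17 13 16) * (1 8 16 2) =(1 17 8 12 3 18 7 13 2)(5 16) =[0, 17, 1, 18, 4, 16, 6, 13, 12, 9, 10, 11, 3, 2, 14, 15, 5, 8, 7]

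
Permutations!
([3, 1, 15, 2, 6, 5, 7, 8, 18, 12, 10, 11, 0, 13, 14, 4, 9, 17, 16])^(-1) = [12, 1, 3, 0, 15, 5, 4, 6, 7, 16, 10, 11, 9, 13, 14, 2, 18, 17, 8]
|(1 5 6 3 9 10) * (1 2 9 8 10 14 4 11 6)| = 18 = |(1 5)(2 9 14 4 11 6 3 8 10)|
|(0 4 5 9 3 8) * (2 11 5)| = |(0 4 2 11 5 9 3 8)| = 8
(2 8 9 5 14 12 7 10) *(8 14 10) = [0, 1, 14, 3, 4, 10, 6, 8, 9, 5, 2, 11, 7, 13, 12] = (2 14 12 7 8 9 5 10)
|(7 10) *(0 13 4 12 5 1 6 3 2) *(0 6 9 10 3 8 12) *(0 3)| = 13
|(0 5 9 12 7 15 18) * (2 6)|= 14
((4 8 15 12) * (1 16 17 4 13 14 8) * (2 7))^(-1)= (1 4 17 16)(2 7)(8 14 13 12 15)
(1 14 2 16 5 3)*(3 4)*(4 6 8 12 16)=(1 14 2 4 3)(5 6 8 12 16)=[0, 14, 4, 1, 3, 6, 8, 7, 12, 9, 10, 11, 16, 13, 2, 15, 5]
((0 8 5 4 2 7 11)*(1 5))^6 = (0 7 4 1)(2 5 8 11)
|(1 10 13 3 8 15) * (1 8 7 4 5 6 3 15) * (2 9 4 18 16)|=45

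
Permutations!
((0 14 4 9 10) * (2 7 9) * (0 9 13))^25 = ((0 14 4 2 7 13)(9 10))^25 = (0 14 4 2 7 13)(9 10)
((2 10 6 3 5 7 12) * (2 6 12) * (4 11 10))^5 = ((2 4 11 10 12 6 3 5 7))^5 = (2 6 4 3 11 5 10 7 12)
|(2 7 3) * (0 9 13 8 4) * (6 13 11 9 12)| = |(0 12 6 13 8 4)(2 7 3)(9 11)| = 6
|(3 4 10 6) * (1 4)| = |(1 4 10 6 3)| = 5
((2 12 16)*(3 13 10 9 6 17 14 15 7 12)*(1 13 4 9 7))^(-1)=(1 15 14 17 6 9 4 3 2 16 12 7 10 13)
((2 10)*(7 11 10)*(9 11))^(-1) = (2 10 11 9 7)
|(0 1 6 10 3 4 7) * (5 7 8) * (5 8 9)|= |(0 1 6 10 3 4 9 5 7)|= 9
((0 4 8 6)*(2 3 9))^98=((0 4 8 6)(2 3 9))^98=(0 8)(2 9 3)(4 6)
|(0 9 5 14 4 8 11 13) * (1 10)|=8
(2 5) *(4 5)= (2 4 5)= [0, 1, 4, 3, 5, 2]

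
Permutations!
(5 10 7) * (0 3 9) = [3, 1, 2, 9, 4, 10, 6, 5, 8, 0, 7] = (0 3 9)(5 10 7)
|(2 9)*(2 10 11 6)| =|(2 9 10 11 6)| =5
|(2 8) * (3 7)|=2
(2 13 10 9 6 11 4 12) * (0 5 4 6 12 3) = (0 5 4 3)(2 13 10 9 12)(6 11) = [5, 1, 13, 0, 3, 4, 11, 7, 8, 12, 9, 6, 2, 10]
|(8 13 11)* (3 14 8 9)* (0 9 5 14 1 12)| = |(0 9 3 1 12)(5 14 8 13 11)| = 5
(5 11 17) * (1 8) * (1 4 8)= (4 8)(5 11 17)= [0, 1, 2, 3, 8, 11, 6, 7, 4, 9, 10, 17, 12, 13, 14, 15, 16, 5]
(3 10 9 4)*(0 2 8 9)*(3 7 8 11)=[2, 1, 11, 10, 7, 5, 6, 8, 9, 4, 0, 3]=(0 2 11 3 10)(4 7 8 9)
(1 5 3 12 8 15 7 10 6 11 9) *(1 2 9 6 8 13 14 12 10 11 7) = (1 5 3 10 8 15)(2 9)(6 7 11)(12 13 14) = [0, 5, 9, 10, 4, 3, 7, 11, 15, 2, 8, 6, 13, 14, 12, 1]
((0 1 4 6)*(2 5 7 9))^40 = ((0 1 4 6)(2 5 7 9))^40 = (9)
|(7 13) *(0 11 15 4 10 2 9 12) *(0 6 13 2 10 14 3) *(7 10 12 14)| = |(0 11 15 4 7 2 9 14 3)(6 13 10 12)| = 36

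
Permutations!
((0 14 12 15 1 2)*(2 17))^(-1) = (0 2 17 1 15 12 14)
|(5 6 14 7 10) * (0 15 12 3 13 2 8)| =35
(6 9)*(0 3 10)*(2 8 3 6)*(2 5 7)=[6, 1, 8, 10, 4, 7, 9, 2, 3, 5, 0]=(0 6 9 5 7 2 8 3 10)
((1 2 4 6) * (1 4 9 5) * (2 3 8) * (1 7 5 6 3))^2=(2 6 3)(4 8 9)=((2 9 6 4 3 8)(5 7))^2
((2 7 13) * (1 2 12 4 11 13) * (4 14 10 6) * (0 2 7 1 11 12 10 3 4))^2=(0 1 11 10)(2 7 13 6)(3 12)(4 14)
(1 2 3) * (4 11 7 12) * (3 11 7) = [0, 2, 11, 1, 7, 5, 6, 12, 8, 9, 10, 3, 4] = (1 2 11 3)(4 7 12)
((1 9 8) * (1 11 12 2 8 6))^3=(2 12 11 8)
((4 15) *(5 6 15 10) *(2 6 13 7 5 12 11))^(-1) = ((2 6 15 4 10 12 11)(5 13 7))^(-1) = (2 11 12 10 4 15 6)(5 7 13)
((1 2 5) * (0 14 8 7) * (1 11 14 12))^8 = ((0 12 1 2 5 11 14 8 7))^8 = (0 7 8 14 11 5 2 1 12)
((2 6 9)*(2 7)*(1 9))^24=((1 9 7 2 6))^24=(1 6 2 7 9)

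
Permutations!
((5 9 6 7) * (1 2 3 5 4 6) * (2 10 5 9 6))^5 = ((1 10 5 6 7 4 2 3 9))^5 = (1 4 10 2 5 3 6 9 7)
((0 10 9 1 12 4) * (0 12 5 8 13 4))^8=(0 12 4 13 8 5 1 9 10)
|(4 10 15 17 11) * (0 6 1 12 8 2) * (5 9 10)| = |(0 6 1 12 8 2)(4 5 9 10 15 17 11)| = 42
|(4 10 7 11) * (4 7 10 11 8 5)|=|(4 11 7 8 5)|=5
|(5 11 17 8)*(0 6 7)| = |(0 6 7)(5 11 17 8)| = 12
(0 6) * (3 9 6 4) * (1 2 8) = (0 4 3 9 6)(1 2 8) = [4, 2, 8, 9, 3, 5, 0, 7, 1, 6]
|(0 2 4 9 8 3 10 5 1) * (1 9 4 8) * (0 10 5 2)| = |(1 10 2 8 3 5 9)| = 7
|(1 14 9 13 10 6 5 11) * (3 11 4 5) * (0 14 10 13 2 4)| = 30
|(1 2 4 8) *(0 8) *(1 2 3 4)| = |(0 8 2 1 3 4)| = 6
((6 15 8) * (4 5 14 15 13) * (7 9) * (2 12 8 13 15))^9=((2 12 8 6 15 13 4 5 14)(7 9))^9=(15)(7 9)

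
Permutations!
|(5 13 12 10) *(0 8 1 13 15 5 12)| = 4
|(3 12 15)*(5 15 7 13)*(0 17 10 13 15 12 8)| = 10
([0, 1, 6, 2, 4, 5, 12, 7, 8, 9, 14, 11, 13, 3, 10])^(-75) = [0, 1, 2, 3, 4, 5, 6, 7, 8, 9, 14, 11, 12, 13, 10]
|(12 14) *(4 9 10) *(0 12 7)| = |(0 12 14 7)(4 9 10)| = 12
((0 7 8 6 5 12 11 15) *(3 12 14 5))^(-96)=(15)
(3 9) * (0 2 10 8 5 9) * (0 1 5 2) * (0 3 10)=(0 3 1 5 9 10 8 2)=[3, 5, 0, 1, 4, 9, 6, 7, 2, 10, 8]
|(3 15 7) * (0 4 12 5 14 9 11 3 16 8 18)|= |(0 4 12 5 14 9 11 3 15 7 16 8 18)|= 13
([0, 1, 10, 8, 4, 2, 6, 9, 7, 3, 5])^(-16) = [0, 1, 5, 3, 4, 10, 6, 7, 8, 9, 2]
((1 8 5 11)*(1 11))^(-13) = ((11)(1 8 5))^(-13) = (11)(1 5 8)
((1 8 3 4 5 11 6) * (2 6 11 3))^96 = (11)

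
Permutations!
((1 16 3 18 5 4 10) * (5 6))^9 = (1 16 3 18 6 5 4 10)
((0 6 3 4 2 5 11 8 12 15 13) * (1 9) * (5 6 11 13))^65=(0 8 15 13 11 12 5)(1 9)(2 6 3 4)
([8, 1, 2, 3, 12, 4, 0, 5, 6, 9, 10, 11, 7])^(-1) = [6, 1, 2, 3, 5, 7, 8, 12, 0, 9, 10, 11, 4]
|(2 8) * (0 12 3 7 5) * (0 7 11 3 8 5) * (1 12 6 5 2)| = 12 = |(0 6 5 7)(1 12 8)(3 11)|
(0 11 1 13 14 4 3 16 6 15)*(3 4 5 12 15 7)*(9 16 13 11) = (0 9 16 6 7 3 13 14 5 12 15)(1 11) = [9, 11, 2, 13, 4, 12, 7, 3, 8, 16, 10, 1, 15, 14, 5, 0, 6]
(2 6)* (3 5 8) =(2 6)(3 5 8) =[0, 1, 6, 5, 4, 8, 2, 7, 3]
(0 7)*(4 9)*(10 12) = (0 7)(4 9)(10 12) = [7, 1, 2, 3, 9, 5, 6, 0, 8, 4, 12, 11, 10]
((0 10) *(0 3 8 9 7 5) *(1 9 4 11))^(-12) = (0 7 1 4 3)(5 9 11 8 10)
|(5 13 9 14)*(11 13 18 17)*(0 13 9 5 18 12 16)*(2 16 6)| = |(0 13 5 12 6 2 16)(9 14 18 17 11)| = 35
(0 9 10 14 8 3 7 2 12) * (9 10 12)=(0 10 14 8 3 7 2 9 12)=[10, 1, 9, 7, 4, 5, 6, 2, 3, 12, 14, 11, 0, 13, 8]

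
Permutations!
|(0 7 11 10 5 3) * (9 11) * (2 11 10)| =6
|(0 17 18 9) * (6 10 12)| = 12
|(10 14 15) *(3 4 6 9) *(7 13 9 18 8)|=24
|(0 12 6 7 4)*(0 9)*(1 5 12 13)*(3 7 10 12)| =24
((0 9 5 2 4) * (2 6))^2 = (0 5 2)(4 9 6)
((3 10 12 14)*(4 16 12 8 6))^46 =((3 10 8 6 4 16 12 14))^46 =(3 12 4 8)(6 10 14 16)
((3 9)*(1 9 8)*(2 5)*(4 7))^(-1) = ((1 9 3 8)(2 5)(4 7))^(-1) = (1 8 3 9)(2 5)(4 7)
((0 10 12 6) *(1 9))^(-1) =((0 10 12 6)(1 9))^(-1) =(0 6 12 10)(1 9)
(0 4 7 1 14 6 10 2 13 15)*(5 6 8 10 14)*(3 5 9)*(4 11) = (0 11 4 7 1 9 3 5 6 14 8 10 2 13 15) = [11, 9, 13, 5, 7, 6, 14, 1, 10, 3, 2, 4, 12, 15, 8, 0]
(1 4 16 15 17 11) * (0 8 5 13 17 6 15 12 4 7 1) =(0 8 5 13 17 11)(1 7)(4 16 12)(6 15) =[8, 7, 2, 3, 16, 13, 15, 1, 5, 9, 10, 0, 4, 17, 14, 6, 12, 11]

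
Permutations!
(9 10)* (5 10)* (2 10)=(2 10 9 5)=[0, 1, 10, 3, 4, 2, 6, 7, 8, 5, 9]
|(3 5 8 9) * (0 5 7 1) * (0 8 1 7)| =|(0 5 1 8 9 3)| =6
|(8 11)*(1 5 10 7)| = |(1 5 10 7)(8 11)| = 4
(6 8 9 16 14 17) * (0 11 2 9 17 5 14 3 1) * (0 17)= [11, 17, 9, 1, 4, 14, 8, 7, 0, 16, 10, 2, 12, 13, 5, 15, 3, 6]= (0 11 2 9 16 3 1 17 6 8)(5 14)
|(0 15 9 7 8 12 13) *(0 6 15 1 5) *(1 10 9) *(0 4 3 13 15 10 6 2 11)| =15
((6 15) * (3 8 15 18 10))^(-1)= (3 10 18 6 15 8)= ((3 8 15 6 18 10))^(-1)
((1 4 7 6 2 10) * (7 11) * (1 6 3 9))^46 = ((1 4 11 7 3 9)(2 10 6))^46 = (1 3 11)(2 10 6)(4 9 7)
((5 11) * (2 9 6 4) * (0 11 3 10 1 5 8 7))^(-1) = (0 7 8 11)(1 10 3 5)(2 4 6 9) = ((0 11 8 7)(1 5 3 10)(2 9 6 4))^(-1)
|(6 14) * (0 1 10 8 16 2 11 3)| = 8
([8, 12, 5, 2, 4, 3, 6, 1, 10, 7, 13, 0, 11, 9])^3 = (0 13 1)(7 11 10)(8 9 12)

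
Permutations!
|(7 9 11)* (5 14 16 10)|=|(5 14 16 10)(7 9 11)|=12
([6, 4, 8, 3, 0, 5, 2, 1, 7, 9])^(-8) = [4, 7, 6, 3, 1, 5, 0, 8, 2, 9]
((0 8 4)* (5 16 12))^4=(0 8 4)(5 16 12)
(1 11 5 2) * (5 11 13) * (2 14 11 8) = (1 13 5 14 11 8 2) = [0, 13, 1, 3, 4, 14, 6, 7, 2, 9, 10, 8, 12, 5, 11]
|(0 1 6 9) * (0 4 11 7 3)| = |(0 1 6 9 4 11 7 3)| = 8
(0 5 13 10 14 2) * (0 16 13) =(0 5)(2 16 13 10 14) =[5, 1, 16, 3, 4, 0, 6, 7, 8, 9, 14, 11, 12, 10, 2, 15, 13]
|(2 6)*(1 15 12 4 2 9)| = 7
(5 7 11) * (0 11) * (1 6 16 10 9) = (0 11 5 7)(1 6 16 10 9) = [11, 6, 2, 3, 4, 7, 16, 0, 8, 1, 9, 5, 12, 13, 14, 15, 10]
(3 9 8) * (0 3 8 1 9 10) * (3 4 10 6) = [4, 9, 2, 6, 10, 5, 3, 7, 8, 1, 0] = (0 4 10)(1 9)(3 6)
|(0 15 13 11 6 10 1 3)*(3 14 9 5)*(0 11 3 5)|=10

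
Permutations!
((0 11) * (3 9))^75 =((0 11)(3 9))^75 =(0 11)(3 9)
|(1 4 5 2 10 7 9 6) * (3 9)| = 9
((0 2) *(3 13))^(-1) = ((0 2)(3 13))^(-1) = (0 2)(3 13)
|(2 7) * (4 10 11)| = 6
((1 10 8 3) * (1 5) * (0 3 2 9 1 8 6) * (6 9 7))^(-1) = (0 6 7 2 8 5 3)(1 9 10)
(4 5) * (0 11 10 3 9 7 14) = [11, 1, 2, 9, 5, 4, 6, 14, 8, 7, 3, 10, 12, 13, 0] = (0 11 10 3 9 7 14)(4 5)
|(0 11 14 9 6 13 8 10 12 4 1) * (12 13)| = 24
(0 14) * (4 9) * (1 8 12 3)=(0 14)(1 8 12 3)(4 9)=[14, 8, 2, 1, 9, 5, 6, 7, 12, 4, 10, 11, 3, 13, 0]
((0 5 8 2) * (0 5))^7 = (2 5 8)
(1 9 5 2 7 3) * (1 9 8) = (1 8)(2 7 3 9 5) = [0, 8, 7, 9, 4, 2, 6, 3, 1, 5]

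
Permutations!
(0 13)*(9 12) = (0 13)(9 12) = [13, 1, 2, 3, 4, 5, 6, 7, 8, 12, 10, 11, 9, 0]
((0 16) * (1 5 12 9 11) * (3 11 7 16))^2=((0 3 11 1 5 12 9 7 16))^2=(0 11 5 9 16 3 1 12 7)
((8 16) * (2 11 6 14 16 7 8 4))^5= (2 4 16 14 6 11)(7 8)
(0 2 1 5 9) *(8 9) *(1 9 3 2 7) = [7, 5, 9, 2, 4, 8, 6, 1, 3, 0] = (0 7 1 5 8 3 2 9)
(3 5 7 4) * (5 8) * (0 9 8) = (0 9 8 5 7 4 3) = [9, 1, 2, 0, 3, 7, 6, 4, 5, 8]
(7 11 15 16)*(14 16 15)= (7 11 14 16)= [0, 1, 2, 3, 4, 5, 6, 11, 8, 9, 10, 14, 12, 13, 16, 15, 7]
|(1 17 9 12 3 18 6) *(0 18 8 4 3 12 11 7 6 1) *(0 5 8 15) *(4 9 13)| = |(0 18 1 17 13 4 3 15)(5 8 9 11 7 6)| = 24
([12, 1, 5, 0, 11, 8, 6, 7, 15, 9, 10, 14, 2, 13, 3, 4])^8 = [14, 1, 0, 11, 8, 12, 6, 7, 2, 9, 10, 15, 3, 13, 4, 5]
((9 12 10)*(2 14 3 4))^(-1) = ((2 14 3 4)(9 12 10))^(-1) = (2 4 3 14)(9 10 12)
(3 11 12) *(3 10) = [0, 1, 2, 11, 4, 5, 6, 7, 8, 9, 3, 12, 10] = (3 11 12 10)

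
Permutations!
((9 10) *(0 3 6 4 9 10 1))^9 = ((10)(0 3 6 4 9 1))^9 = (10)(0 4)(1 6)(3 9)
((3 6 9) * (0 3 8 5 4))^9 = ((0 3 6 9 8 5 4))^9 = (0 6 8 4 3 9 5)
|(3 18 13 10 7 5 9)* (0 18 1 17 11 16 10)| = |(0 18 13)(1 17 11 16 10 7 5 9 3)| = 9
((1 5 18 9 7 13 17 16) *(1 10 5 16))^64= (1 16 10 5 18 9 7 13 17)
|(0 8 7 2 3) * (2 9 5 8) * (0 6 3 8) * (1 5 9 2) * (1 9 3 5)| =15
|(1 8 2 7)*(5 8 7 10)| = 4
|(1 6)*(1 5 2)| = 4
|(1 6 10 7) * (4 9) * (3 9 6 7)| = 10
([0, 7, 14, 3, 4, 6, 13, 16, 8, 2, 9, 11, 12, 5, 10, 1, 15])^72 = [0, 1, 2, 3, 4, 5, 6, 7, 8, 9, 10, 11, 12, 13, 14, 15, 16]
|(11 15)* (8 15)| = 3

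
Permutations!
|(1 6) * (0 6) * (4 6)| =|(0 4 6 1)| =4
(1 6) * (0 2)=(0 2)(1 6)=[2, 6, 0, 3, 4, 5, 1]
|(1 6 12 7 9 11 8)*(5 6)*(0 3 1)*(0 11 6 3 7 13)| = |(0 7 9 6 12 13)(1 5 3)(8 11)| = 6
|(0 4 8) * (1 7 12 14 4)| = 7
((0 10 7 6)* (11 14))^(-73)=(0 6 7 10)(11 14)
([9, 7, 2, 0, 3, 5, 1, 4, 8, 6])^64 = [9, 7, 2, 0, 3, 5, 1, 4, 8, 6]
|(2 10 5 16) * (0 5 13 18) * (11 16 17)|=|(0 5 17 11 16 2 10 13 18)|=9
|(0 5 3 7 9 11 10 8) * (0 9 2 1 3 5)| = 4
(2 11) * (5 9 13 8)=(2 11)(5 9 13 8)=[0, 1, 11, 3, 4, 9, 6, 7, 5, 13, 10, 2, 12, 8]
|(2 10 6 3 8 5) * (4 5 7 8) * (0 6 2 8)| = |(0 6 3 4 5 8 7)(2 10)| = 14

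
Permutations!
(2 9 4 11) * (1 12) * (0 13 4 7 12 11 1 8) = (0 13 4 1 11 2 9 7 12 8) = [13, 11, 9, 3, 1, 5, 6, 12, 0, 7, 10, 2, 8, 4]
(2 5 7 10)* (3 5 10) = (2 10)(3 5 7) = [0, 1, 10, 5, 4, 7, 6, 3, 8, 9, 2]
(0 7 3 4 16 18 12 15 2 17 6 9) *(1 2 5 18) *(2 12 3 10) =[7, 12, 17, 4, 16, 18, 9, 10, 8, 0, 2, 11, 15, 13, 14, 5, 1, 6, 3] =(0 7 10 2 17 6 9)(1 12 15 5 18 3 4 16)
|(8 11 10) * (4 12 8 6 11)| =3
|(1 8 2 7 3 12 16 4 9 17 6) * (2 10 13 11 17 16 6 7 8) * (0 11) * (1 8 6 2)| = |(0 11 17 7 3 12 2 6 8 10 13)(4 9 16)| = 33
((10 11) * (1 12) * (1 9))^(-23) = ((1 12 9)(10 11))^(-23) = (1 12 9)(10 11)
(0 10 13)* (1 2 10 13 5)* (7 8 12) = (0 13)(1 2 10 5)(7 8 12) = [13, 2, 10, 3, 4, 1, 6, 8, 12, 9, 5, 11, 7, 0]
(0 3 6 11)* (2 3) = (0 2 3 6 11) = [2, 1, 3, 6, 4, 5, 11, 7, 8, 9, 10, 0]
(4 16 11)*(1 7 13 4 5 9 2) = (1 7 13 4 16 11 5 9 2) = [0, 7, 1, 3, 16, 9, 6, 13, 8, 2, 10, 5, 12, 4, 14, 15, 11]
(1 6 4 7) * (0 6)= (0 6 4 7 1)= [6, 0, 2, 3, 7, 5, 4, 1]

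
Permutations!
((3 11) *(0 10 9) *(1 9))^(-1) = (0 9 1 10)(3 11) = ((0 10 1 9)(3 11))^(-1)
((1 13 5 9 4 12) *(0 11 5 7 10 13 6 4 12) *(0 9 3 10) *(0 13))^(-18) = (13)(0 5 10 11 3)(1 4 12 6 9)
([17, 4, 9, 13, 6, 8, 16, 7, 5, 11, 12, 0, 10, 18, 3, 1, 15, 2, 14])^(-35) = [0, 1, 2, 13, 4, 8, 6, 7, 5, 9, 12, 11, 10, 18, 3, 15, 16, 17, 14]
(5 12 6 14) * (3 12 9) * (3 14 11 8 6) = (3 12)(5 9 14)(6 11 8) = [0, 1, 2, 12, 4, 9, 11, 7, 6, 14, 10, 8, 3, 13, 5]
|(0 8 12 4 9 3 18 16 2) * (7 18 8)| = |(0 7 18 16 2)(3 8 12 4 9)| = 5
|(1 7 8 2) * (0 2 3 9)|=7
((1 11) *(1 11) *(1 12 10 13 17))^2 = ((1 12 10 13 17))^2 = (1 10 17 12 13)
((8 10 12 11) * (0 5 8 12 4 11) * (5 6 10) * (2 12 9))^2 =((0 6 10 4 11 9 2 12)(5 8))^2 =(0 10 11 2)(4 9 12 6)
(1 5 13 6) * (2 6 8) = (1 5 13 8 2 6) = [0, 5, 6, 3, 4, 13, 1, 7, 2, 9, 10, 11, 12, 8]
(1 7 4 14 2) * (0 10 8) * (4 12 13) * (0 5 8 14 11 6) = (0 10 14 2 1 7 12 13 4 11 6)(5 8) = [10, 7, 1, 3, 11, 8, 0, 12, 5, 9, 14, 6, 13, 4, 2]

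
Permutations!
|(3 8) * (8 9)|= |(3 9 8)|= 3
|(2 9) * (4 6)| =|(2 9)(4 6)| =2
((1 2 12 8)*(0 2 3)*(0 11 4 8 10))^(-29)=(0 10 12 2)(1 3 11 4 8)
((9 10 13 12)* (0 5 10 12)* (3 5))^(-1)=((0 3 5 10 13)(9 12))^(-1)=(0 13 10 5 3)(9 12)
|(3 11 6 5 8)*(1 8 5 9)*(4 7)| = |(1 8 3 11 6 9)(4 7)| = 6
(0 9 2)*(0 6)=[9, 1, 6, 3, 4, 5, 0, 7, 8, 2]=(0 9 2 6)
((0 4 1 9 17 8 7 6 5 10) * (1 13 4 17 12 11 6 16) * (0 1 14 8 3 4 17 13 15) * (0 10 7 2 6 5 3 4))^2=(0 17 15 1 12 5 16 8 6)(2 3 13 4 10 9 11 7 14)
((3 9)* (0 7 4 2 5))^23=((0 7 4 2 5)(3 9))^23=(0 2 7 5 4)(3 9)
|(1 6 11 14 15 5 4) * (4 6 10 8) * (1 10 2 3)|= |(1 2 3)(4 10 8)(5 6 11 14 15)|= 15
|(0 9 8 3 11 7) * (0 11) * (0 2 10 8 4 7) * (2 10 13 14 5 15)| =15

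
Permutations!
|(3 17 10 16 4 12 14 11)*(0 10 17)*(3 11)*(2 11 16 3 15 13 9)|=9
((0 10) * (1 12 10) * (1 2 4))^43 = (0 2 4 1 12 10)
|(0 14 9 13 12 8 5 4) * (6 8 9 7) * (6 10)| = 24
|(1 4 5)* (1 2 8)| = 5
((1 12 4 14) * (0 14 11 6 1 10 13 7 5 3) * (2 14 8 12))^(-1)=((0 8 12 4 11 6 1 2 14 10 13 7 5 3))^(-1)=(0 3 5 7 13 10 14 2 1 6 11 4 12 8)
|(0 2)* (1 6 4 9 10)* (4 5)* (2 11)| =6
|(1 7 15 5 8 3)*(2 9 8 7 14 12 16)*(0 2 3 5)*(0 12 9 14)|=12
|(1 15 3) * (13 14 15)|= 5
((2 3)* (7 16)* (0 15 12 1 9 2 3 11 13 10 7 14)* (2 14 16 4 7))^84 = (16)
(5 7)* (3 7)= (3 7 5)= [0, 1, 2, 7, 4, 3, 6, 5]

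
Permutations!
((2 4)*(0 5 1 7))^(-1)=(0 7 1 5)(2 4)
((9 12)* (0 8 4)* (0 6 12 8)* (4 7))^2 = ((4 6 12 9 8 7))^2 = (4 12 8)(6 9 7)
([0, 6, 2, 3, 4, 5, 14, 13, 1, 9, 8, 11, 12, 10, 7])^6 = [0, 8, 2, 3, 4, 5, 1, 14, 10, 9, 13, 11, 12, 7, 6]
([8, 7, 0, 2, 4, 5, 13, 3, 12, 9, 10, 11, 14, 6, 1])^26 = (0 12 1 3)(2 8 14 7)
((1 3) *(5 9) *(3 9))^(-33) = (1 3 5 9)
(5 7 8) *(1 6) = (1 6)(5 7 8) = [0, 6, 2, 3, 4, 7, 1, 8, 5]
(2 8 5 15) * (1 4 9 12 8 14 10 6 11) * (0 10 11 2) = (0 10 6 2 14 11 1 4 9 12 8 5 15) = [10, 4, 14, 3, 9, 15, 2, 7, 5, 12, 6, 1, 8, 13, 11, 0]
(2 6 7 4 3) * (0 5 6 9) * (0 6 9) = (0 5 9 6 7 4 3 2) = [5, 1, 0, 2, 3, 9, 7, 4, 8, 6]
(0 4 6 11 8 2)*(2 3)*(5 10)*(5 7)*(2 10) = (0 4 6 11 8 3 10 7 5 2) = [4, 1, 0, 10, 6, 2, 11, 5, 3, 9, 7, 8]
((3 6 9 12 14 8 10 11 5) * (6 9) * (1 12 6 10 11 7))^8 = ((1 12 14 8 11 5 3 9 6 10 7))^8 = (1 6 5 14 7 9 11 12 10 3 8)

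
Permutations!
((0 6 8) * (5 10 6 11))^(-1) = (0 8 6 10 5 11)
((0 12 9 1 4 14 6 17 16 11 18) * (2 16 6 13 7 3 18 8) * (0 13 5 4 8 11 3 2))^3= (0 1 12 8 9)(2 18)(3 7)(6 17)(13 16)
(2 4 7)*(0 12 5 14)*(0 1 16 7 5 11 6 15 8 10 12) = [0, 16, 4, 3, 5, 14, 15, 2, 10, 9, 12, 6, 11, 13, 1, 8, 7] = (1 16 7 2 4 5 14)(6 15 8 10 12 11)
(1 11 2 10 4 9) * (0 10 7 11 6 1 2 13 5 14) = (0 10 4 9 2 7 11 13 5 14)(1 6) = [10, 6, 7, 3, 9, 14, 1, 11, 8, 2, 4, 13, 12, 5, 0]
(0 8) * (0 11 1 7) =[8, 7, 2, 3, 4, 5, 6, 0, 11, 9, 10, 1] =(0 8 11 1 7)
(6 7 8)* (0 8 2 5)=(0 8 6 7 2 5)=[8, 1, 5, 3, 4, 0, 7, 2, 6]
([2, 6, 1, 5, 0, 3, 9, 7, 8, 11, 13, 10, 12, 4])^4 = [9, 10, 11, 3, 6, 5, 13, 7, 8, 4, 2, 0, 12, 1]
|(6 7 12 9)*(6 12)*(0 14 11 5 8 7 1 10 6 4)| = |(0 14 11 5 8 7 4)(1 10 6)(9 12)| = 42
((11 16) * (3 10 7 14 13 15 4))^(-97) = ((3 10 7 14 13 15 4)(11 16))^(-97) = (3 10 7 14 13 15 4)(11 16)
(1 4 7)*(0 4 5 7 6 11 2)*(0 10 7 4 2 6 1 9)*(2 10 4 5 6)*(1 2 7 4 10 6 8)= (0 6 11 7 9)(1 8)(2 10 4)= [6, 8, 10, 3, 2, 5, 11, 9, 1, 0, 4, 7]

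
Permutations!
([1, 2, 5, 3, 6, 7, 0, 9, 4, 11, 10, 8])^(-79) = [1, 2, 5, 3, 6, 7, 0, 9, 4, 11, 10, 8]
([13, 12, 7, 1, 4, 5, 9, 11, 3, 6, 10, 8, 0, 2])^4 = [11, 2, 3, 13, 4, 5, 6, 1, 0, 9, 10, 12, 7, 8]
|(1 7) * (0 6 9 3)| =|(0 6 9 3)(1 7)| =4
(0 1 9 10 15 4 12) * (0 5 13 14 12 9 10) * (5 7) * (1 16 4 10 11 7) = (0 16 4 9)(1 11 7 5 13 14 12)(10 15) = [16, 11, 2, 3, 9, 13, 6, 5, 8, 0, 15, 7, 1, 14, 12, 10, 4]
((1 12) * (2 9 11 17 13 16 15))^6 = (2 15 16 13 17 11 9) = ((1 12)(2 9 11 17 13 16 15))^6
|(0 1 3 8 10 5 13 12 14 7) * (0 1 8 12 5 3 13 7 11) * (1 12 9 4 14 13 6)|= |(0 8 10 3 9 4 14 11)(1 6)(5 7 12 13)|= 8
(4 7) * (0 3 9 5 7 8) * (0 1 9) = (0 3)(1 9 5 7 4 8) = [3, 9, 2, 0, 8, 7, 6, 4, 1, 5]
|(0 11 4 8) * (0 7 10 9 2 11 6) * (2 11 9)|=14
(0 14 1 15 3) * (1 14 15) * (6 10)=(0 15 3)(6 10)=[15, 1, 2, 0, 4, 5, 10, 7, 8, 9, 6, 11, 12, 13, 14, 3]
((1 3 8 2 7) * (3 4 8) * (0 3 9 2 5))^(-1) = (0 5 8 4 1 7 2 9 3)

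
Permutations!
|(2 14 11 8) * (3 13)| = |(2 14 11 8)(3 13)| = 4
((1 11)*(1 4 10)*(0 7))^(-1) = (0 7)(1 10 4 11)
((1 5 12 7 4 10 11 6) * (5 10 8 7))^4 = (12)(4 8 7)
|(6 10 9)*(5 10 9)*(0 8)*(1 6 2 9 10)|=|(0 8)(1 6 10 5)(2 9)|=4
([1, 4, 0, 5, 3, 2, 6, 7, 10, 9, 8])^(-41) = [1, 4, 0, 5, 3, 2, 6, 7, 10, 9, 8]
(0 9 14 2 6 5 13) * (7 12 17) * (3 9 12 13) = (0 12 17 7 13)(2 6 5 3 9 14) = [12, 1, 6, 9, 4, 3, 5, 13, 8, 14, 10, 11, 17, 0, 2, 15, 16, 7]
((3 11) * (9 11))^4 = ((3 9 11))^4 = (3 9 11)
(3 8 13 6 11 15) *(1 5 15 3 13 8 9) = (1 5 15 13 6 11 3 9) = [0, 5, 2, 9, 4, 15, 11, 7, 8, 1, 10, 3, 12, 6, 14, 13]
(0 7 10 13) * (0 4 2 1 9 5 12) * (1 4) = (0 7 10 13 1 9 5 12)(2 4) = [7, 9, 4, 3, 2, 12, 6, 10, 8, 5, 13, 11, 0, 1]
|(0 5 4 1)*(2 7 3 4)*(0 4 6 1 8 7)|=6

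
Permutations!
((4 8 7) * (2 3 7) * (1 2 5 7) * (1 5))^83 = (1 8 4 7 5 3 2)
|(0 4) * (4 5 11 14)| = |(0 5 11 14 4)| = 5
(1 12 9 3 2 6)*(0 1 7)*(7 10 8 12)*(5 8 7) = (0 1 5 8 12 9 3 2 6 10 7) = [1, 5, 6, 2, 4, 8, 10, 0, 12, 3, 7, 11, 9]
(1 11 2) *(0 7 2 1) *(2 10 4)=(0 7 10 4 2)(1 11)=[7, 11, 0, 3, 2, 5, 6, 10, 8, 9, 4, 1]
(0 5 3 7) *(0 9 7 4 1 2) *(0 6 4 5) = (1 2 6 4)(3 5)(7 9) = [0, 2, 6, 5, 1, 3, 4, 9, 8, 7]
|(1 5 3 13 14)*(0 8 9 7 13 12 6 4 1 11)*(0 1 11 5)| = 13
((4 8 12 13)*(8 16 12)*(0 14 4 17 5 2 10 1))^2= ((0 14 4 16 12 13 17 5 2 10 1))^2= (0 4 12 17 2 1 14 16 13 5 10)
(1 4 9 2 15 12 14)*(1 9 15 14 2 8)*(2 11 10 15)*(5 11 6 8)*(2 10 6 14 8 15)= (1 4 10 2 8)(5 11 6 15 12 14 9)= [0, 4, 8, 3, 10, 11, 15, 7, 1, 5, 2, 6, 14, 13, 9, 12]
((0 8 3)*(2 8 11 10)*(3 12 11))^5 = (12)(0 3)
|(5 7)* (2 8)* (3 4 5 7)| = |(2 8)(3 4 5)| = 6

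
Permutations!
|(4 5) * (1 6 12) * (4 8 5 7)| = |(1 6 12)(4 7)(5 8)| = 6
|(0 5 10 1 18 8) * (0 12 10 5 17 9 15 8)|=9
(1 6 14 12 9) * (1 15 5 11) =(1 6 14 12 9 15 5 11) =[0, 6, 2, 3, 4, 11, 14, 7, 8, 15, 10, 1, 9, 13, 12, 5]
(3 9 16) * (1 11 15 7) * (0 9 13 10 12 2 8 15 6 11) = (0 9 16 3 13 10 12 2 8 15 7 1)(6 11) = [9, 0, 8, 13, 4, 5, 11, 1, 15, 16, 12, 6, 2, 10, 14, 7, 3]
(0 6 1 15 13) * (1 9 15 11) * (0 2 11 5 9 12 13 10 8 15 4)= (0 6 12 13 2 11 1 5 9 4)(8 15 10)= [6, 5, 11, 3, 0, 9, 12, 7, 15, 4, 8, 1, 13, 2, 14, 10]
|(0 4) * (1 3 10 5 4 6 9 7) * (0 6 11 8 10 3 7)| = 8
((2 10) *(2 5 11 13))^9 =((2 10 5 11 13))^9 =(2 13 11 5 10)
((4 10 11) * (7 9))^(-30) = (11)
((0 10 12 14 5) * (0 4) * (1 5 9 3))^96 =(0 1 14)(3 12 4)(5 9 10)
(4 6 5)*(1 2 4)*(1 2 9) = [0, 9, 4, 3, 6, 2, 5, 7, 8, 1] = (1 9)(2 4 6 5)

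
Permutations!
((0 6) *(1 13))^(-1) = ((0 6)(1 13))^(-1) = (0 6)(1 13)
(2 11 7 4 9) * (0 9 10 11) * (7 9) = [7, 1, 0, 3, 10, 5, 6, 4, 8, 2, 11, 9] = (0 7 4 10 11 9 2)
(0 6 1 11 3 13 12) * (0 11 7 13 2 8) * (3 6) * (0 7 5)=(0 3 2 8 7 13 12 11 6 1 5)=[3, 5, 8, 2, 4, 0, 1, 13, 7, 9, 10, 6, 11, 12]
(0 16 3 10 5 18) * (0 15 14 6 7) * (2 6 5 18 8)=[16, 1, 6, 10, 4, 8, 7, 0, 2, 9, 18, 11, 12, 13, 5, 14, 3, 17, 15]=(0 16 3 10 18 15 14 5 8 2 6 7)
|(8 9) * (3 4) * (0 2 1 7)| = |(0 2 1 7)(3 4)(8 9)| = 4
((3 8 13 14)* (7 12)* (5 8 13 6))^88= ((3 13 14)(5 8 6)(7 12))^88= (3 13 14)(5 8 6)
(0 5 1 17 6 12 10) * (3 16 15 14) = (0 5 1 17 6 12 10)(3 16 15 14) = [5, 17, 2, 16, 4, 1, 12, 7, 8, 9, 0, 11, 10, 13, 3, 14, 15, 6]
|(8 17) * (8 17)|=1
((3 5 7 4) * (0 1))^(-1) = (0 1)(3 4 7 5)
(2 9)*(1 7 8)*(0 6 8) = (0 6 8 1 7)(2 9) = [6, 7, 9, 3, 4, 5, 8, 0, 1, 2]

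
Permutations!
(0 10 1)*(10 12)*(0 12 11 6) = (0 11 6)(1 12 10) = [11, 12, 2, 3, 4, 5, 0, 7, 8, 9, 1, 6, 10]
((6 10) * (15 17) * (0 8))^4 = ((0 8)(6 10)(15 17))^4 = (17)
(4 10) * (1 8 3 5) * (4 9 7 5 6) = (1 8 3 6 4 10 9 7 5) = [0, 8, 2, 6, 10, 1, 4, 5, 3, 7, 9]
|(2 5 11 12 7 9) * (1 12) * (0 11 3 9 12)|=|(0 11 1)(2 5 3 9)(7 12)|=12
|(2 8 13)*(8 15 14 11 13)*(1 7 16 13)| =8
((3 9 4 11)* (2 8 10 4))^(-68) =(2 10 11 9 8 4 3)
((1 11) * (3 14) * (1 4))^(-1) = ((1 11 4)(3 14))^(-1) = (1 4 11)(3 14)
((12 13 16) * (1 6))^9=(16)(1 6)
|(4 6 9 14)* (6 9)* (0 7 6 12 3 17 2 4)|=|(0 7 6 12 3 17 2 4 9 14)|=10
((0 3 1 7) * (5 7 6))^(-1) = (0 7 5 6 1 3)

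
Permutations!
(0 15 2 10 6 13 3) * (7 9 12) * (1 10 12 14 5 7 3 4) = (0 15 2 12 3)(1 10 6 13 4)(5 7 9 14) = [15, 10, 12, 0, 1, 7, 13, 9, 8, 14, 6, 11, 3, 4, 5, 2]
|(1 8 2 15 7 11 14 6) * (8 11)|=|(1 11 14 6)(2 15 7 8)|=4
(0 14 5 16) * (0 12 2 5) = [14, 1, 5, 3, 4, 16, 6, 7, 8, 9, 10, 11, 2, 13, 0, 15, 12] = (0 14)(2 5 16 12)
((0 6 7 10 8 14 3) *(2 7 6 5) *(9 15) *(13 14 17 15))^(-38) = (0 14 9 17 10 2)(3 13 15 8 7 5)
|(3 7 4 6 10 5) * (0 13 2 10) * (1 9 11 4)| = |(0 13 2 10 5 3 7 1 9 11 4 6)| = 12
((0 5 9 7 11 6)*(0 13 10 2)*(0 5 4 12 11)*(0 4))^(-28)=(2 9 4 11 13)(5 7 12 6 10)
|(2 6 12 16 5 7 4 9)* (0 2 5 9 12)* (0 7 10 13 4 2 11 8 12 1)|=|(0 11 8 12 16 9 5 10 13 4 1)(2 6 7)|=33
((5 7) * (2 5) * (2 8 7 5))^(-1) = (7 8)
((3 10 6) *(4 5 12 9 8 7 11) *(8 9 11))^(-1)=(3 6 10)(4 11 12 5)(7 8)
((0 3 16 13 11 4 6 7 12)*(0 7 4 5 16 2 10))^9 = (0 3 2 10)(4 6)(5 16 13 11)(7 12)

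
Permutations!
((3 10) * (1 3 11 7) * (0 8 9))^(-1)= ((0 8 9)(1 3 10 11 7))^(-1)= (0 9 8)(1 7 11 10 3)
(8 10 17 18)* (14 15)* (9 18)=(8 10 17 9 18)(14 15)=[0, 1, 2, 3, 4, 5, 6, 7, 10, 18, 17, 11, 12, 13, 15, 14, 16, 9, 8]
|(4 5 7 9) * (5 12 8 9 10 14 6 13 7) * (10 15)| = 12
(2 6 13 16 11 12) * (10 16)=(2 6 13 10 16 11 12)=[0, 1, 6, 3, 4, 5, 13, 7, 8, 9, 16, 12, 2, 10, 14, 15, 11]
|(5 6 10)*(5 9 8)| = 5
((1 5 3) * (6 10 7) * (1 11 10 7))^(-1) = ((1 5 3 11 10)(6 7))^(-1) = (1 10 11 3 5)(6 7)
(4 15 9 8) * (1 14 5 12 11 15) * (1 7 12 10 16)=[0, 14, 2, 3, 7, 10, 6, 12, 4, 8, 16, 15, 11, 13, 5, 9, 1]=(1 14 5 10 16)(4 7 12 11 15 9 8)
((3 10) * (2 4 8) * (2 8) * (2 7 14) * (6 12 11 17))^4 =(17)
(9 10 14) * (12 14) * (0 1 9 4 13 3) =[1, 9, 2, 0, 13, 5, 6, 7, 8, 10, 12, 11, 14, 3, 4] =(0 1 9 10 12 14 4 13 3)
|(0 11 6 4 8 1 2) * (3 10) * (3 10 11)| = |(0 3 11 6 4 8 1 2)| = 8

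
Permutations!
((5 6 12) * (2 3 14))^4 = (2 3 14)(5 6 12)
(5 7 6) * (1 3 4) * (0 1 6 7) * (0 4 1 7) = [7, 3, 2, 1, 6, 4, 5, 0] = (0 7)(1 3)(4 6 5)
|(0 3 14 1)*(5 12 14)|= 6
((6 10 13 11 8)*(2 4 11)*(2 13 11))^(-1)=(13)(2 4)(6 8 11 10)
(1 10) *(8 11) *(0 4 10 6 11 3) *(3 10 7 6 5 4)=(0 3)(1 5 4 7 6 11 8 10)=[3, 5, 2, 0, 7, 4, 11, 6, 10, 9, 1, 8]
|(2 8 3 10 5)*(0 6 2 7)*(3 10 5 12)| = 9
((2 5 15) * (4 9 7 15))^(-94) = (2 4 7)(5 9 15)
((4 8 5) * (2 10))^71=(2 10)(4 5 8)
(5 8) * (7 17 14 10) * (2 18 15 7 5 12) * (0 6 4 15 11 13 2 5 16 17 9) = (0 6 4 15 7 9)(2 18 11 13)(5 8 12)(10 16 17 14) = [6, 1, 18, 3, 15, 8, 4, 9, 12, 0, 16, 13, 5, 2, 10, 7, 17, 14, 11]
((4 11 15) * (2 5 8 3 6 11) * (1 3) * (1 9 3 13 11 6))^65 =((1 13 11 15 4 2 5 8 9 3))^65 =(1 2)(3 4)(5 13)(8 11)(9 15)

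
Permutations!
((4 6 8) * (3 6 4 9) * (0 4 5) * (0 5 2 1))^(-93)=((0 4 2 1)(3 6 8 9))^(-93)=(0 1 2 4)(3 9 8 6)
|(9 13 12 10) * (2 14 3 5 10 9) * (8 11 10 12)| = |(2 14 3 5 12 9 13 8 11 10)| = 10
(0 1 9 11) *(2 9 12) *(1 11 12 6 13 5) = (0 11)(1 6 13 5)(2 9 12) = [11, 6, 9, 3, 4, 1, 13, 7, 8, 12, 10, 0, 2, 5]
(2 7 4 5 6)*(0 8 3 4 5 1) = (0 8 3 4 1)(2 7 5 6) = [8, 0, 7, 4, 1, 6, 2, 5, 3]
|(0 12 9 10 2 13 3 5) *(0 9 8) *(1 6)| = 6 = |(0 12 8)(1 6)(2 13 3 5 9 10)|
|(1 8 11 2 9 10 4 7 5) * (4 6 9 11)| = 30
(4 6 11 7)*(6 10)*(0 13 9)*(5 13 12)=[12, 1, 2, 3, 10, 13, 11, 4, 8, 0, 6, 7, 5, 9]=(0 12 5 13 9)(4 10 6 11 7)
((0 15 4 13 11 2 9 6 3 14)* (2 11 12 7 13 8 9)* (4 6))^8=(0 3 15 14 6)(4 9 8)(7 12 13)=((0 15 6 3 14)(4 8 9)(7 13 12))^8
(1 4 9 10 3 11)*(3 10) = [0, 4, 2, 11, 9, 5, 6, 7, 8, 3, 10, 1] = (1 4 9 3 11)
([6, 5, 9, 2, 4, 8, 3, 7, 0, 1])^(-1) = (0 8 5 1 9 2 3 6)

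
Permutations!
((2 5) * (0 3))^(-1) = ((0 3)(2 5))^(-1) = (0 3)(2 5)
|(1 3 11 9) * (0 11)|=|(0 11 9 1 3)|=5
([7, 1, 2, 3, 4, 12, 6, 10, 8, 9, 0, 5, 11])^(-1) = (0 10 7)(5 11 12)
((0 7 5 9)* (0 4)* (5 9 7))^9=(0 4 9 7 5)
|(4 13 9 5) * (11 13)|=5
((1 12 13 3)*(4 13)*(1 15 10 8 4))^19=(1 12)(3 15 10 8 4 13)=((1 12)(3 15 10 8 4 13))^19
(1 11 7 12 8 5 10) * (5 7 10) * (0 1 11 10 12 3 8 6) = (0 1 10 11 12 6)(3 8 7) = [1, 10, 2, 8, 4, 5, 0, 3, 7, 9, 11, 12, 6]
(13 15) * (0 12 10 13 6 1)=[12, 0, 2, 3, 4, 5, 1, 7, 8, 9, 13, 11, 10, 15, 14, 6]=(0 12 10 13 15 6 1)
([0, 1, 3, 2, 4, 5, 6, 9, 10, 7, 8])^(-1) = (2 3)(7 9)(8 10)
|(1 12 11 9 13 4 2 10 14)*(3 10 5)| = |(1 12 11 9 13 4 2 5 3 10 14)| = 11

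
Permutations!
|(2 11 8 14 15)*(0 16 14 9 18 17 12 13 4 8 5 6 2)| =28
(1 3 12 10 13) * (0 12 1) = (0 12 10 13)(1 3) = [12, 3, 2, 1, 4, 5, 6, 7, 8, 9, 13, 11, 10, 0]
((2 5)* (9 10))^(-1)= (2 5)(9 10)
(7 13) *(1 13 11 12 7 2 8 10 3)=(1 13 2 8 10 3)(7 11 12)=[0, 13, 8, 1, 4, 5, 6, 11, 10, 9, 3, 12, 7, 2]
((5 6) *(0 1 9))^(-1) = ((0 1 9)(5 6))^(-1) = (0 9 1)(5 6)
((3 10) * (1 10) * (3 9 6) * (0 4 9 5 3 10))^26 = ((0 4 9 6 10 5 3 1))^26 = (0 9 10 3)(1 4 6 5)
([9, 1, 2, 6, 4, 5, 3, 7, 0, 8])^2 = (0 8 9)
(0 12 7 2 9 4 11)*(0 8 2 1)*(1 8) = [12, 0, 9, 3, 11, 5, 6, 8, 2, 4, 10, 1, 7] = (0 12 7 8 2 9 4 11 1)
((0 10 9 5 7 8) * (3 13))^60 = ((0 10 9 5 7 8)(3 13))^60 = (13)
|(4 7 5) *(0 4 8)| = 5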